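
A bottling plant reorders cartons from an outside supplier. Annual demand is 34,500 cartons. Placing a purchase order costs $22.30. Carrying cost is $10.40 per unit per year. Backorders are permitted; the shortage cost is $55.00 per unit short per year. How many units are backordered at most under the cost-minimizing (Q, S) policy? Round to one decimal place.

S* ≈ 66.7 cartons

With planned backorders, Q* = √(2DS/H) · √((H+B)/B).
√(2DS/H) = √(2 × 34,500 × 22.3 / 10.4) = 384.645.
√((H+B)/B) = √((10.4+55)/55) = 1.0905.
Q* ≈ 419.438.
S* = Q* · H/(H+B) = 419.438 × 10.4/65.4 ≈ 66.700.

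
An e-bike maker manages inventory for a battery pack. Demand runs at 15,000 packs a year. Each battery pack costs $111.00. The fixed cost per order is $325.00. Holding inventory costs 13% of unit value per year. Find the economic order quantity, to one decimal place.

Holding cost H = 0.13 × $111.00 = $14.4300 per unit per year.
EOQ = √(2DS / H) = √(2 × 15,000 × 325 / 14.43).
= √(9,750,000 / 14.43) = √675,675.6757 ≈ 821.995.

Q* ≈ 822.0 packs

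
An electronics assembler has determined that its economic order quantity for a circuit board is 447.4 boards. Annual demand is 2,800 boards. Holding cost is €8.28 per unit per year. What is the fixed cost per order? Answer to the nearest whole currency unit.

S ≈ €296

Invert the EOQ relation Q*² = 2DS/H.
From Q* = √(2DS/H): S = Q*²H / (2D) = 447.4² × 8.28 / (2 × 2,800) = 295.9609.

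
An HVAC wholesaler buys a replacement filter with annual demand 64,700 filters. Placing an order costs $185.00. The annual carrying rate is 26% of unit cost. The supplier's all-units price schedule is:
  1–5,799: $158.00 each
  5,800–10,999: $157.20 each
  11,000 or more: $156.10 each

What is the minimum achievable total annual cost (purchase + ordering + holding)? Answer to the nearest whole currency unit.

Holding cost per unit per year at price C is H = 0.26·C.
Candidates are each tier's EOQ (if it falls in that tier) and each price-break quantity.
EOQ at $158.00 = 763.4 (feasible in tier 1): TC = 64,700×$158.00 + (64,700/763.4)×185 + (763.4/2)×0.26×$158.00 = $10,253,959.43.
EOQ at $157.20 = 765.3 < 5800, so use break Q=5800: TC = 64,700×$157.20 + (64,700/5800.0)×185 + (5800.0/2)×0.26×$157.20 = $10,291,432.51.
EOQ at $156.10 = 768.0 < 11000, so use break Q=11000: TC = 64,700×$156.10 + (64,700/11000.0)×185 + (11000.0/2)×0.26×$156.10 = $10,323,981.14.
Lowest total cost among the candidates is at Q = 763.4.

TC* ≈ $10,253,959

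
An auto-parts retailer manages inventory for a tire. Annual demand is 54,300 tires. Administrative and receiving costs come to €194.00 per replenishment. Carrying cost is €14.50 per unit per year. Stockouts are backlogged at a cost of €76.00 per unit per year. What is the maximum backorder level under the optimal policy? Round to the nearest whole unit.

S* ≈ 211 tires

With planned backorders, Q* = √(2DS/H) · √((H+B)/B).
√(2DS/H) = √(2 × 54,300 × 194 / 14.5) = 1205.402.
√((H+B)/B) = √((14.5+76)/76) = 1.0912.
Q* ≈ 1315.374.
S* = Q* · H/(H+B) = 1315.374 × 14.5/90.5 ≈ 210.751.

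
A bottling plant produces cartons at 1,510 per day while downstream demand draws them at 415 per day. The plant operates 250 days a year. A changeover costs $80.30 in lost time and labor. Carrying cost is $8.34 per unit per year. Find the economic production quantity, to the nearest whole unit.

Q* ≈ 1,660 cartons

Annual demand D = 415 × 250 = 103,750.
Production build-up factor (1 − d/p) = 1 − 415/1,510 = 0.7252.
Q* = √(2DS / (H(1 − d/p))) = √(2 × 103,750 × 80.3 / (8.34 × 0.7252)).
= √(16,662,250 / 6.0479) ≈ 1659.836.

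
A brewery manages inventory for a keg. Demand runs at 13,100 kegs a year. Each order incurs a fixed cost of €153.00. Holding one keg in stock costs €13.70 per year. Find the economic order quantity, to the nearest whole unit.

EOQ = √(2DS / H) = √(2 × 13,100 × 153 / 13.7).
= √(4,008,600 / 13.7) = √292,598.5401 ≈ 540.924.

Q* ≈ 541 kegs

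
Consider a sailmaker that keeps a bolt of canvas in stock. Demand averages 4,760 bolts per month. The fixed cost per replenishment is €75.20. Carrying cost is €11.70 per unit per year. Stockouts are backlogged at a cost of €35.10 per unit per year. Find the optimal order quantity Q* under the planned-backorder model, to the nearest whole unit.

Q* ≈ 989 bolts

Annual demand D = 4,760 × 12 = 57,120.
With planned backorders, Q* = √(2DS/H) · √((H+B)/B).
√(2DS/H) = √(2 × 57,120 × 75.2 / 11.7) = 856.890.
√((H+B)/B) = √((11.7+35.1)/35.1) = 1.1547.
Q* ≈ 989.451.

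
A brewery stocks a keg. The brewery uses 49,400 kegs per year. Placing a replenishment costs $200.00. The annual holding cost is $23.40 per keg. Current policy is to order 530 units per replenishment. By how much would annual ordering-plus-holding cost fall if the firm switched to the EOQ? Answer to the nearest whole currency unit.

Extra cost ≈ $3,339 per year

EOQ = √(2DS/H) = √(2 × 49,400 × 200 / 23.4) ≈ 918.94.
Cost at Q* = (D/Q*)S + (Q*/2)H = √(2DSH) ≈ $21,503.12.
Cost at Q = 530: (49,400/530)×200 + (530/2)×23.4 = $18,641.51 + $6,201.00 = $24,842.51.
Excess = $24,842.51 − $21,503.12 = $3,339.39.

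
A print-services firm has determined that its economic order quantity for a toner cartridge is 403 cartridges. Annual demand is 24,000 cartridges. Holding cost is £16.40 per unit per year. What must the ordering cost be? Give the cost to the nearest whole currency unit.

Invert the EOQ relation Q*² = 2DS/H.
From Q* = √(2DS/H): S = Q*²H / (2D) = 403² × 16.4 / (2 × 24,000) = 55.4897.

S ≈ £55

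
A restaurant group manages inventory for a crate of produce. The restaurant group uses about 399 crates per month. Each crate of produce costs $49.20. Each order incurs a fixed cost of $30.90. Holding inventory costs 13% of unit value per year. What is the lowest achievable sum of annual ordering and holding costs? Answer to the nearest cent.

TC* ≈ $1,375.71

Annual demand D = 399 × 12 = 4,788.
Holding cost H = 0.13 × $49.20 = $6.3960 per unit per year.
Q* = √(2DS/H) = √(2 × 4,788 × 30.9 / 6.396) ≈ 215.09.
At Q*, ordering cost (D/Q*)S equals holding cost (Q*/2)H, each = √(DSH/2).
Minimum total = √(2DSH) = √(2 × 4,788 × 30.9 × 6.396) ≈ 1375.706.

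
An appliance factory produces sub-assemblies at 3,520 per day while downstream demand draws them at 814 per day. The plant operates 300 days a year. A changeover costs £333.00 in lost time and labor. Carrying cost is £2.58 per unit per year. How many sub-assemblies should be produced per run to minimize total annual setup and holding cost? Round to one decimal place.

Annual demand D = 814 × 300 = 244,200.
Production build-up factor (1 − d/p) = 1 − 814/3,520 = 0.7688.
Q* = √(2DS / (H(1 − d/p))) = √(2 × 244,200 × 333 / (2.58 × 0.7688)).
= √(162,637,200 / 1.9834) ≈ 9055.398.

Q* ≈ 9,055.4 sub-assemblies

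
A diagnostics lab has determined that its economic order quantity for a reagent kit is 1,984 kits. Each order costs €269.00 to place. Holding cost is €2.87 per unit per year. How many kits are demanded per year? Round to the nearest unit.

Invert the EOQ relation Q*² = 2DS/H.
From Q* = √(2DS/H): D = Q*²H / (2S) = 1,984² × 2.87 / (2 × 269) = 20998.243.

D ≈ 20,998 kits per year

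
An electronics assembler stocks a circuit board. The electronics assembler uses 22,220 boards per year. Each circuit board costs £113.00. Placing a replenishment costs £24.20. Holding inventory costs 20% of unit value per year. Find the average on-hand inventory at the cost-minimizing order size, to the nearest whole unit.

Holding cost H = 0.20 × £113.00 = £22.6000 per unit per year.
Q* = √(2DS/H) = √(2 × 22,220 × 24.2 / 22.6) ≈ 218.14.
Average inventory = Q*/2 ≈ 218.14 / 2 = 109.071.

Average inventory ≈ 109 boards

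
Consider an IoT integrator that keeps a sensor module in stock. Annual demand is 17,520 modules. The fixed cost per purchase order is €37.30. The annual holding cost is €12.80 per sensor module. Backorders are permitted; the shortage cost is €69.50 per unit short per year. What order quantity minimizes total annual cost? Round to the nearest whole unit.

With planned backorders, Q* = √(2DS/H) · √((H+B)/B).
√(2DS/H) = √(2 × 17,520 × 37.3 / 12.8) = 319.545.
√((H+B)/B) = √((12.8+69.5)/69.5) = 1.0882.
Q* ≈ 347.727.

Q* ≈ 348 modules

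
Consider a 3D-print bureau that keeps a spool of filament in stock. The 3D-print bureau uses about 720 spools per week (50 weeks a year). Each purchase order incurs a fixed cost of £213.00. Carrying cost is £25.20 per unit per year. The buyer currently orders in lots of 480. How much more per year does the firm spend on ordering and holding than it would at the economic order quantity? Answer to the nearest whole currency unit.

Extra cost ≈ £2,364 per year

Annual demand D = 720 × 50 = 36,000.
EOQ = √(2DS/H) = √(2 × 36,000 × 213 / 25.2) ≈ 780.11.
Cost at Q* = (D/Q*)S + (Q*/2)H = √(2DSH) ≈ £19,658.77.
Cost at Q = 480: (36,000/480)×213 + (480/2)×25.2 = £15,975.00 + £6,048.00 = £22,023.00.
Excess = £22,023.00 − £19,658.77 = £2,364.23.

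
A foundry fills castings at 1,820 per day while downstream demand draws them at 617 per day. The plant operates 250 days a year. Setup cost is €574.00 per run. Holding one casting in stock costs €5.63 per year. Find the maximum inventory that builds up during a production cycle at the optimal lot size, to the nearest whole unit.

Annual demand D = 617 × 250 = 154,250.
Production build-up factor (1 − d/p) = 1 − 617/1,820 = 0.6610.
Q* = √(2DS / (H(1 − d/p))) = √(2 × 154,250 × 574 / (5.63 × 0.6610)).
= √(177,079,000 / 3.7214) ≈ 6898.143.
Maximum inventory = Q*(1 − d/p) = 6898.143 × 0.6610 ≈ 4559.597.

I_max ≈ 4,560 castings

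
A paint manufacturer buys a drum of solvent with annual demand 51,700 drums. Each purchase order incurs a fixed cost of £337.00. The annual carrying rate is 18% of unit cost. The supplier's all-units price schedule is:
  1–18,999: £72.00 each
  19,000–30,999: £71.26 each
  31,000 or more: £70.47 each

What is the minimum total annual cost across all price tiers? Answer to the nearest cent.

TC* ≈ £3,743,650.92

Holding cost per unit per year at price C is H = 0.18·C.
Candidates are each tier's EOQ (if it falls in that tier) and each price-break quantity.
EOQ at £72.00 = 1639.7 (feasible in tier 1): TC = 51,700×£72.00 + (51,700/1639.7)×337 + (1639.7/2)×0.18×£72.00 = £3,743,650.92.
EOQ at £71.26 = 1648.2 < 19000, so use break Q=19000: TC = 51,700×£71.26 + (51,700/19000.0)×337 + (19000.0/2)×0.18×£71.26 = £3,806,913.59.
EOQ at £70.47 = 1657.4 < 31000, so use break Q=31000: TC = 51,700×£70.47 + (51,700/31000.0)×337 + (31000.0/2)×0.18×£70.47 = £3,840,472.33.
Lowest total cost among the candidates is at Q = 1639.7.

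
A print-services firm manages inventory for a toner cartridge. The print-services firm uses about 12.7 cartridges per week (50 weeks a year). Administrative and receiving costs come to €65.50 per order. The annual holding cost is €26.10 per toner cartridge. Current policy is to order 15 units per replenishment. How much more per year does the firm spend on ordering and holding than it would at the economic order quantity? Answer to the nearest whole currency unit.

Extra cost ≈ €1,495 per year

Annual demand D = 12.7 × 50 = 635.
EOQ = √(2DS/H) = √(2 × 635 × 65.5 / 26.1) ≈ 56.45.
Cost at Q* = (D/Q*)S + (Q*/2)H = √(2DSH) ≈ €1,473.47.
Cost at Q = 15: (635/15)×65.5 + (15/2)×26.1 = €2,772.83 + €195.75 = €2,968.58.
Excess = €2,968.58 − €1,473.47 = €1,495.11.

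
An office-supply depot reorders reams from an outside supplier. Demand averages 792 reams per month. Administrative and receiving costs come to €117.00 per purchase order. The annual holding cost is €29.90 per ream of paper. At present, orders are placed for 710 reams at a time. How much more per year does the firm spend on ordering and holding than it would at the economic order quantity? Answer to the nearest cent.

Extra cost ≈ €4,026.16 per year

Annual demand D = 792 × 12 = 9,504.
EOQ = √(2DS/H) = √(2 × 9,504 × 117 / 29.9) ≈ 272.73.
Cost at Q* = (D/Q*)S + (Q*/2)H = √(2DSH) ≈ €8,154.49.
Cost at Q = 710: (9,504/710)×117 + (710/2)×29.9 = €1,566.15 + €10,614.50 = €12,180.65.
Excess = €12,180.65 − €8,154.49 = €4,026.16.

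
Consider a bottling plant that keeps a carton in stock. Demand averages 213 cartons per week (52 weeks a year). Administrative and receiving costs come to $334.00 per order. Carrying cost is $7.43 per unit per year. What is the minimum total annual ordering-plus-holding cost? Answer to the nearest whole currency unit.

TC* ≈ $7,414

Annual demand D = 213 × 52 = 11,076.
Q* = √(2DS/H) = √(2 × 11,076 × 334 / 7.43) ≈ 997.90.
At Q*, ordering cost (D/Q*)S equals holding cost (Q*/2)H, each = √(DSH/2).
Minimum total = √(2DSH) = √(2 × 11,076 × 334 × 7.43) ≈ 7414.368.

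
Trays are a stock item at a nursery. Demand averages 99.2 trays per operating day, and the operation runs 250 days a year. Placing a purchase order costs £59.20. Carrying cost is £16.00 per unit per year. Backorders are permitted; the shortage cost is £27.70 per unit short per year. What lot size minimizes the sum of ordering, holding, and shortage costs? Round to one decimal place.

Annual demand D = 99.2 × 250 = 24,800.
With planned backorders, Q* = √(2DS/H) · √((H+B)/B).
√(2DS/H) = √(2 × 24,800 × 59.2 / 16) = 428.392.
√((H+B)/B) = √((16+27.7)/27.7) = 1.2560.
Q* ≈ 538.075.

Q* ≈ 538.1 trays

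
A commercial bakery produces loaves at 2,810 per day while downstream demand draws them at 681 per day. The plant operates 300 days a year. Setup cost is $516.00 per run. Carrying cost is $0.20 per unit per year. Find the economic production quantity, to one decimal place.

Annual demand D = 681 × 300 = 204,300.
Production build-up factor (1 − d/p) = 1 − 681/2,810 = 0.7577.
Q* = √(2DS / (H(1 − d/p))) = √(2 × 204,300 × 516 / (0.2 × 0.7577)).
= √(210,837,600 / 0.1515) ≈ 37301.334.

Q* ≈ 37,301.3 loaves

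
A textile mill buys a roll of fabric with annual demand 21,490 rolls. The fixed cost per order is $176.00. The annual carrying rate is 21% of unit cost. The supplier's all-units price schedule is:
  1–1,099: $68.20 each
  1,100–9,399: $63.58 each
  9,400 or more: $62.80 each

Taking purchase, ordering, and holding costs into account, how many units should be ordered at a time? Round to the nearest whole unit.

Q* ≈ 1,100 rolls

Holding cost per unit per year at price C is H = 0.21·C.
For each price level, check whether its EOQ is feasible; otherwise the best quantity at that price is the breakpoint.
EOQ at $68.20 = 726.8 (feasible in tier 1): TC = 21,490×$68.20 + (21,490/726.8)×176 + (726.8/2)×0.21×$68.20 = $1,476,026.58.
EOQ at $63.58 = 752.7 < 1100, so use break Q=1100: TC = 21,490×$63.58 + (21,490/1100.0)×176 + (1100.0/2)×0.21×$63.58 = $1,377,116.09.
EOQ at $62.80 = 757.4 < 9400, so use break Q=9400: TC = 21,490×$62.80 + (21,490/9400.0)×176 + (9400.0/2)×0.21×$62.80 = $1,411,957.97.
Lowest total cost is $1,377,116.09 at Q = 1100.0.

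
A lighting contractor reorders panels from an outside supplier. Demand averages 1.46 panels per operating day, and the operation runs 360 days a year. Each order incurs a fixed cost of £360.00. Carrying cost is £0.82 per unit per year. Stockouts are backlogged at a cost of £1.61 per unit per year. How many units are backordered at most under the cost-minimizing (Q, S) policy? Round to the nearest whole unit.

Annual demand D = 1.46 × 360 = 525.6.
With planned backorders, Q* = √(2DS/H) · √((H+B)/B).
√(2DS/H) = √(2 × 525.6 × 360 / 0.82) = 679.340.
√((H+B)/B) = √((0.82+1.61)/1.61) = 1.2285.
Q* ≈ 834.598.
S* = Q* · H/(H+B) = 834.598 × 0.82/2.43 ≈ 281.634.

S* ≈ 282 panels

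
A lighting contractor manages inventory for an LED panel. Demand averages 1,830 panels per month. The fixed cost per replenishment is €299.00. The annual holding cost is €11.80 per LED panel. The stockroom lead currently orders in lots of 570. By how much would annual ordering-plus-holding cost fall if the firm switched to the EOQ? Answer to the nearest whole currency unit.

Annual demand D = 1,830 × 12 = 21,960.
EOQ = √(2DS/H) = √(2 × 21,960 × 299 / 11.8) ≈ 1054.94.
Cost at Q* = (D/Q*)S + (Q*/2)H = √(2DSH) ≈ €12,448.23.
Cost at Q = 570: (21,960/570)×299 + (570/2)×11.8 = €11,519.37 + €3,363.00 = €14,882.37.
Excess = €14,882.37 − €12,448.23 = €2,434.13.

Extra cost ≈ €2,434 per year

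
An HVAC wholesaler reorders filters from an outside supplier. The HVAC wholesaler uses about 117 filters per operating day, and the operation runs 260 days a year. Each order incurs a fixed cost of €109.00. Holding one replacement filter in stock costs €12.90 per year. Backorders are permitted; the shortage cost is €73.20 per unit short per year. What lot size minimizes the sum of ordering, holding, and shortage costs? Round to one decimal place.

Q* ≈ 777.6 filters

Annual demand D = 117 × 260 = 30,420.
With planned backorders, Q* = √(2DS/H) · √((H+B)/B).
√(2DS/H) = √(2 × 30,420 × 109 / 12.9) = 716.990.
√((H+B)/B) = √((12.9+73.2)/73.2) = 1.0845.
Q* ≈ 777.605.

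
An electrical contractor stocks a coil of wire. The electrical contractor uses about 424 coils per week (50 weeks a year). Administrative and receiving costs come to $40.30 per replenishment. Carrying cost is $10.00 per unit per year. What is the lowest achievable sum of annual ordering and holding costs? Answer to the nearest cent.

TC* ≈ $4,133.67

Annual demand D = 424 × 50 = 21,200.
Q* = √(2DS/H) = √(2 × 21,200 × 40.3 / 10) ≈ 413.37.
At the optimum the two cost components are equal, so total cost = 2·(Q*/2)H = Q*·H.
Minimum total = √(2DSH) = √(2 × 21,200 × 40.3 × 10) ≈ 4133.667.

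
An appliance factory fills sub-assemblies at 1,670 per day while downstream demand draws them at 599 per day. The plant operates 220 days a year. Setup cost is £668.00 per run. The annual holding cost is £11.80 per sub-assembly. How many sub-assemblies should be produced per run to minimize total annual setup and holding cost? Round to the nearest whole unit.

Annual demand D = 599 × 220 = 131,780.
Production build-up factor (1 − d/p) = 1 − 599/1,670 = 0.6413.
Q* = √(2DS / (H(1 − d/p))) = √(2 × 131,780 × 668 / (11.8 × 0.6413)).
= √(176,058,080 / 7.5675) ≈ 4823.369.

Q* ≈ 4,823 sub-assemblies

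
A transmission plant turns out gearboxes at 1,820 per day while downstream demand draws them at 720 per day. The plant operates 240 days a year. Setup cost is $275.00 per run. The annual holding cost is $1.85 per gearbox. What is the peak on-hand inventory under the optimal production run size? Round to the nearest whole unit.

Annual demand D = 720 × 240 = 172,800.
Production build-up factor (1 − d/p) = 1 − 720/1,820 = 0.6044.
Q* = √(2DS / (H(1 − d/p))) = √(2 × 172,800 × 275 / (1.85 × 0.6044)).
= √(95,040,000 / 1.1181) ≈ 9219.486.
Maximum inventory = Q*(1 − d/p) = 9219.486 × 0.6044 ≈ 5572.217.

I_max ≈ 5,572 gearboxes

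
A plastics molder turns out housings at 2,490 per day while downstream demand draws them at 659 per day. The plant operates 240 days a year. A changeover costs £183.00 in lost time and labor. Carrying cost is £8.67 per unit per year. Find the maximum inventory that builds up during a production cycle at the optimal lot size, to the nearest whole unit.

Annual demand D = 659 × 240 = 158,160.
Production build-up factor (1 − d/p) = 1 − 659/2,490 = 0.7353.
Q* = √(2DS / (H(1 − d/p))) = √(2 × 158,160 × 183 / (8.67 × 0.7353)).
= √(57,886,560 / 6.3754) ≈ 3013.248.
Maximum inventory = Q*(1 − d/p) = 3013.248 × 0.7353 ≈ 2215.766.

I_max ≈ 2,216 housings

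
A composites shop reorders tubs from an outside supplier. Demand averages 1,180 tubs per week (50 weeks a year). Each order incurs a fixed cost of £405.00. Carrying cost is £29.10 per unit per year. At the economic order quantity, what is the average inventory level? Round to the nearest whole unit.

Average inventory ≈ 641 tubs

Annual demand D = 1,180 × 50 = 59,000.
EOQ = √(2DS/H) = √(2 × 59,000 × 405 / 29.1) ≈ 1281.51.
Average inventory = Q*/2 ≈ 1281.51 / 2 = 640.755.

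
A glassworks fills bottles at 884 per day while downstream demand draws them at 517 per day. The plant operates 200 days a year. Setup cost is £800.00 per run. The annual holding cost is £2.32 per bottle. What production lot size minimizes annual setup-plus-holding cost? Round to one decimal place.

Q* ≈ 13,106.0 bottles

Annual demand D = 517 × 200 = 103,400.
Production build-up factor (1 − d/p) = 1 − 517/884 = 0.4152.
Q* = √(2DS / (H(1 − d/p))) = √(2 × 103,400 × 800 / (2.32 × 0.4152)).
= √(165,440,000 / 0.9632) ≈ 13105.976.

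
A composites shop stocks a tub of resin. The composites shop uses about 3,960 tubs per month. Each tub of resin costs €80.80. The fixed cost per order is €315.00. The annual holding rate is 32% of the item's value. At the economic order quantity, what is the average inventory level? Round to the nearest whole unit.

Average inventory ≈ 538 tubs

Annual demand D = 3,960 × 12 = 47,520.
Holding cost H = 0.32 × €80.80 = €25.8560 per unit per year.
The optimal lot size = √(2DS/H) = √(2 × 47,520 × 315 / 25.856) ≈ 1076.04.
Average inventory = Q*/2 ≈ 1076.04 / 2 = 538.019.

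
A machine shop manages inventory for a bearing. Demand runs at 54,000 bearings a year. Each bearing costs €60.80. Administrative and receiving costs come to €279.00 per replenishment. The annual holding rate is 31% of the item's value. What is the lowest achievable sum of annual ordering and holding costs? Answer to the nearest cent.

TC* ≈ €23,831.24

Holding cost H = 0.31 × €60.80 = €18.8480 per unit per year.
Q* = √(2DS/H) = √(2 × 54,000 × 279 / 18.848) ≈ 1264.39.
At Q*, ordering cost (D/Q*)S equals holding cost (Q*/2)H, each = √(DSH/2).
Minimum total = √(2DSH) = √(2 × 54,000 × 279 × 18.848) ≈ 23831.239.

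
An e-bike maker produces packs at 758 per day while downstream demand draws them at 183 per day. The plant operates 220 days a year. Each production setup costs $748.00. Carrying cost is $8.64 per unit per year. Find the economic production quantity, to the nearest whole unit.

Q* ≈ 3,031 packs

Annual demand D = 183 × 220 = 40,260.
Production build-up factor (1 − d/p) = 1 − 183/758 = 0.7586.
Q* = √(2DS / (H(1 − d/p))) = √(2 × 40,260 × 748 / (8.64 × 0.7586)).
= √(60,228,960 / 6.5541) ≈ 3031.423.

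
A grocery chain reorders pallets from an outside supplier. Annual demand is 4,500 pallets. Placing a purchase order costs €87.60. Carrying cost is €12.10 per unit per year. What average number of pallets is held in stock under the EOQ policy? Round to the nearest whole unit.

Average inventory ≈ 128 pallets

The optimal lot size = √(2DS/H) = √(2 × 4,500 × 87.6 / 12.1) ≈ 255.26.
Average inventory = Q*/2 ≈ 255.26 / 2 = 127.629.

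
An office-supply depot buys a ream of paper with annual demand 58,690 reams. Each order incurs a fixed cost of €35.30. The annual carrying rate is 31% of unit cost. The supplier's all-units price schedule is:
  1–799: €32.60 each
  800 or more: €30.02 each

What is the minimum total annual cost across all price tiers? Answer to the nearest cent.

TC* ≈ €1,768,185.98

Holding cost per unit per year at price C is H = 0.31·C.
Candidates are each tier's EOQ (if it falls in that tier) and each price-break quantity.
EOQ at €32.60 = 640.3 (feasible in tier 1): TC = 58,690×€32.60 + (58,690/640.3)×35.3 + (640.3/2)×0.31×€32.60 = €1,919,765.04.
EOQ at €30.02 = 667.3 < 800, so use break Q=800: TC = 58,690×€30.02 + (58,690/800.0)×35.3 + (800.0/2)×0.31×€30.02 = €1,768,185.98.
Lowest total cost among the candidates is at Q = 800.0.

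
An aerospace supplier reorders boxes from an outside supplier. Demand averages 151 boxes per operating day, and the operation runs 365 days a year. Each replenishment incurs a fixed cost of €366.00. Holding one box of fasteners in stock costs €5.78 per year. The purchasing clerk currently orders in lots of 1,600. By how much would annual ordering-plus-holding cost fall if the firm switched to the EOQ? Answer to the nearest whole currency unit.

Extra cost ≈ €1,961 per year

Annual demand D = 151 × 365 = 55,115.
EOQ = √(2DS/H) = √(2 × 55,115 × 366 / 5.78) ≈ 2641.96.
Cost at Q* = (D/Q*)S + (Q*/2)H = √(2DSH) ≈ €15,270.54.
Cost at Q = 1,600: (55,115/1,600)×366 + (1,600/2)×5.78 = €12,607.56 + €4,624.00 = €17,231.56.
Excess = €17,231.56 − €15,270.54 = €1,961.02.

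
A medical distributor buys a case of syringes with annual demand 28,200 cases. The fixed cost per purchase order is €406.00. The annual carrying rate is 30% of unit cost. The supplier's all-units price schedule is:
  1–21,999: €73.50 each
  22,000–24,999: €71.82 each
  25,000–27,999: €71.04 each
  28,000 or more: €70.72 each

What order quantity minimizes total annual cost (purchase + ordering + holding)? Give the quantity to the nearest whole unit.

Q* ≈ 1,019 cases

Holding cost per unit per year at price C is H = 0.30·C.
For each price level, check whether its EOQ is feasible; otherwise the best quantity at that price is the breakpoint.
EOQ at €73.50 = 1019.1 (feasible in tier 1): TC = 28,200×€73.50 + (28,200/1019.1)×406 + (1019.1/2)×0.30×€73.50 = €2,095,170.20.
EOQ at €71.82 = 1030.9 < 22000, so use break Q=22000: TC = 28,200×€71.82 + (28,200/22000.0)×406 + (22000.0/2)×0.30×€71.82 = €2,262,850.42.
EOQ at €71.04 = 1036.6 < 25000, so use break Q=25000: TC = 28,200×€71.04 + (28,200/25000.0)×406 + (25000.0/2)×0.30×€71.04 = €2,270,185.97.
EOQ at €70.72 = 1038.9 < 28000, so use break Q=28000: TC = 28,200×€70.72 + (28,200/28000.0)×406 + (28000.0/2)×0.30×€70.72 = €2,291,736.90.
Lowest total cost is €2,095,170.20 at Q = 1019.1.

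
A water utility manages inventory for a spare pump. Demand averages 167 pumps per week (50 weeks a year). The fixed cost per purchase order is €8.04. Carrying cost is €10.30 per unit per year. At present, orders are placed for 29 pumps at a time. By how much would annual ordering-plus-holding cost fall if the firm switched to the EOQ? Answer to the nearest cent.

Annual demand D = 167 × 50 = 8,350.
EOQ = √(2DS/H) = √(2 × 8,350 × 8.04 / 10.3) ≈ 114.17.
Cost at Q* = (D/Q*)S + (Q*/2)H = √(2DSH) ≈ €1,175.99.
Cost at Q = 29: (8,350/29)×8.04 + (29/2)×10.3 = €2,314.97 + €149.35 = €2,464.32.
Excess = €2,464.32 − €1,175.99 = €1,288.32.

Extra cost ≈ €1,288.32 per year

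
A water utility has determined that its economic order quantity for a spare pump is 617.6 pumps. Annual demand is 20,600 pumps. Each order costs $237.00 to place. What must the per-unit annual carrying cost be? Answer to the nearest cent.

H ≈ $25.60

Invert the EOQ relation Q*² = 2DS/H.
From Q* = √(2DS/H): H = 2DS / Q*² = 2 × 20,600 × 237 / 617.6² = 25.5995.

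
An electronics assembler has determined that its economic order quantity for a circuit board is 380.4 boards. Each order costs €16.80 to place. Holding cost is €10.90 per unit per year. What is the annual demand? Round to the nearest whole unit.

Squaring Q* = √(2DS/H) gives Q*² = 2DS/H.
From Q* = √(2DS/H): D = Q*²H / (2S) = 380.4² × 10.9 / (2 × 16.8) = 46942.719.

D ≈ 46,943 boards per year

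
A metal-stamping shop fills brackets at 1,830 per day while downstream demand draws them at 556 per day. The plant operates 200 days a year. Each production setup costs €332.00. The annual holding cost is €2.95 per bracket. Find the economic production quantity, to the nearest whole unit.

Q* ≈ 5,996 brackets

Annual demand D = 556 × 200 = 111,200.
Production build-up factor (1 − d/p) = 1 − 556/1,830 = 0.6962.
Q* = √(2DS / (H(1 − d/p))) = √(2 × 111,200 × 332 / (2.95 × 0.6962)).
= √(73,836,800 / 2.0537) ≈ 5996.064.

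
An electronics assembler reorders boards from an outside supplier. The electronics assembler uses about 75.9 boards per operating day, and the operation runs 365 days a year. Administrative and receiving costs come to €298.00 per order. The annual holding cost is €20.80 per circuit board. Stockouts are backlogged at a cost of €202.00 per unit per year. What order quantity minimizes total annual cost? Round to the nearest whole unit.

Q* ≈ 936 boards

Annual demand D = 75.9 × 365 = 27,703.5.
With planned backorders, Q* = √(2DS/H) · √((H+B)/B).
√(2DS/H) = √(2 × 27,703.5 × 298 / 20.8) = 890.961.
√((H+B)/B) = √((20.8+202)/202) = 1.0502.
Q* ≈ 935.709.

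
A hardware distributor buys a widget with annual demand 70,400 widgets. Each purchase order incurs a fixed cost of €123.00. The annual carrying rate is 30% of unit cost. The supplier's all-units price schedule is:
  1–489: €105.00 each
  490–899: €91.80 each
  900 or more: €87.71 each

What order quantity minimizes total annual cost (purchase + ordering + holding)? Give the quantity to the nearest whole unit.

Holding cost per unit per year at price C is H = 0.30·C.
For each price level, check whether its EOQ is feasible; otherwise the best quantity at that price is the breakpoint.
Tier 1 (€105.00): EOQ = 741.5 exceeds tier's upper bound 489, so this tier is dominated.
EOQ at €91.80 = 793.0 (feasible in tier 2): TC = 70,400×€91.80 + (70,400/793.0)×123 + (793.0/2)×0.30×€91.80 = €6,484,559.16.
EOQ at €87.71 = 811.3 < 900, so use break Q=900: TC = 70,400×€87.71 + (70,400/900.0)×123 + (900.0/2)×0.30×€87.71 = €6,196,246.18.
Lowest total cost is €6,196,246.18 at Q = 900.0.

Q* ≈ 900 widgets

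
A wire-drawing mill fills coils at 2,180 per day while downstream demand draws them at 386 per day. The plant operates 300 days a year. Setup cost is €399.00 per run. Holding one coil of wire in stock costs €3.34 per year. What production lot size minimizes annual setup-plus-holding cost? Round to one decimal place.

Q* ≈ 5,798.3 coils

Annual demand D = 386 × 300 = 115,800.
Production build-up factor (1 − d/p) = 1 − 386/2,180 = 0.8229.
Q* = √(2DS / (H(1 − d/p))) = √(2 × 115,800 × 399 / (3.34 × 0.8229)).
= √(92,408,400 / 2.7486) ≈ 5798.284.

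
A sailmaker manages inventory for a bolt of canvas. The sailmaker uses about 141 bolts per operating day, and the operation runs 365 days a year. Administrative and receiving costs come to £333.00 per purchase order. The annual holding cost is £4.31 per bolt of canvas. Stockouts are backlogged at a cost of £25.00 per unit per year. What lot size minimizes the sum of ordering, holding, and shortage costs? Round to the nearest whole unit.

Annual demand D = 141 × 365 = 51,465.
With planned backorders, Q* = √(2DS/H) · √((H+B)/B).
√(2DS/H) = √(2 × 51,465 × 333 / 4.31) = 2820.035.
√((H+B)/B) = √((4.31+25)/25) = 1.0828.
Q* ≈ 3053.461.

Q* ≈ 3,053 bolts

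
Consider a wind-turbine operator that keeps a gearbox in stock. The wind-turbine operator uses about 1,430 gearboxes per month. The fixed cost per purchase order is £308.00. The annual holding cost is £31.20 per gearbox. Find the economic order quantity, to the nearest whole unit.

Annual demand D = 1,430 × 12 = 17,160.
EOQ = √(2DS / H) = √(2 × 17,160 × 308 / 31.2).
= √(10,570,560 / 31.2) = √338,800 ≈ 582.065.

Q* ≈ 582 gearboxes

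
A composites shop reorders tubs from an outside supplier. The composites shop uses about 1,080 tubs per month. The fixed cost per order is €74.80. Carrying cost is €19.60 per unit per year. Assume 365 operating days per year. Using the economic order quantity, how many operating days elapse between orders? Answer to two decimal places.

T ≈ 8.86 days

Annual demand D = 1,080 × 12 = 12,960.
Q* = √(2DS/H) = √(2 × 12,960 × 74.8 / 19.6) ≈ 314.51.
Cycle time = Q*/D × 365 = 314.51 / 12,960 × 365 ≈ 8.858 days.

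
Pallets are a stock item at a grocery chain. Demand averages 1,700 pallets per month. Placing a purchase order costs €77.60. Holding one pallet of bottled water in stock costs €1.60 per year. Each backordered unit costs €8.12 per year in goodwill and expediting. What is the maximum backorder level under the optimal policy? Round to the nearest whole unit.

Annual demand D = 1,700 × 12 = 20,400.
With planned backorders, Q* = √(2DS/H) · √((H+B)/B).
√(2DS/H) = √(2 × 20,400 × 77.6 / 1.6) = 1406.698.
√((H+B)/B) = √((1.6+8.12)/8.12) = 1.0941.
Q* ≈ 1539.062.
S* = Q* · H/(H+B) = 1539.062 × 1.6/9.72 ≈ 253.344.

S* ≈ 253 pallets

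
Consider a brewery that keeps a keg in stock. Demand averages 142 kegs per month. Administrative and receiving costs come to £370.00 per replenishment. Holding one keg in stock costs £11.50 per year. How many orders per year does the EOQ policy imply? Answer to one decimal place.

N ≈ 5.1 orders per year

Annual demand D = 142 × 12 = 1,704.
Q* = √(2DS/H) = √(2 × 1,704 × 370 / 11.5) ≈ 331.13.
Orders per year = D / Q* = 1,704 / 331.13 ≈ 5.146.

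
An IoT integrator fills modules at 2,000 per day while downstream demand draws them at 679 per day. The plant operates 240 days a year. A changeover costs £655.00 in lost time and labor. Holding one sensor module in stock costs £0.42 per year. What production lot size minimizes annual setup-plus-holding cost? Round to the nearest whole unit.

Annual demand D = 679 × 240 = 162,960.
Production build-up factor (1 − d/p) = 1 − 679/2,000 = 0.6605.
Q* = √(2DS / (H(1 − d/p))) = √(2 × 162,960 × 655 / (0.42 × 0.6605)).
= √(213,477,600 / 0.2774) ≈ 27740.552.

Q* ≈ 27,741 modules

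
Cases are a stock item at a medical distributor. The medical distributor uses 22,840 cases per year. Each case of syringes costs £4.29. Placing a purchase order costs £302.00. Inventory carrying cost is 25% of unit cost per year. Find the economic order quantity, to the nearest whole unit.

Q* ≈ 3,586 cases

Holding cost H = 0.25 × £4.29 = £1.0725 per unit per year.
EOQ = √(2DS / H) = √(2 × 22,840 × 302 / 1.0725).
= √(13,795,360 / 1.0725) = √12,862,806.5268 ≈ 3586.476.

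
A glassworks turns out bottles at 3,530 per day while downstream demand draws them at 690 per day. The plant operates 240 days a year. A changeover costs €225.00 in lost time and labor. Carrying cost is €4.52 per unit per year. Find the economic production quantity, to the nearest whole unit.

Q* ≈ 4,527 bottles

Annual demand D = 690 × 240 = 165,600.
Production build-up factor (1 − d/p) = 1 − 690/3,530 = 0.8045.
Q* = √(2DS / (H(1 − d/p))) = √(2 × 165,600 × 225 / (4.52 × 0.8045)).
= √(74,520,000 / 3.6365) ≈ 4526.843.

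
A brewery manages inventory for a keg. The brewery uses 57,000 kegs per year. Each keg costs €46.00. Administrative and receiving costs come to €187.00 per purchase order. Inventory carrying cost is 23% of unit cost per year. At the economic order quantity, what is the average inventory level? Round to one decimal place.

Holding cost H = 0.23 × €46.00 = €10.5800 per unit per year.
Q* = √(2DS/H) = √(2 × 57,000 × 187 / 10.58) ≈ 1419.48.
Average inventory = Q*/2 ≈ 1419.48 / 2 = 709.742.

Average inventory ≈ 709.7 kegs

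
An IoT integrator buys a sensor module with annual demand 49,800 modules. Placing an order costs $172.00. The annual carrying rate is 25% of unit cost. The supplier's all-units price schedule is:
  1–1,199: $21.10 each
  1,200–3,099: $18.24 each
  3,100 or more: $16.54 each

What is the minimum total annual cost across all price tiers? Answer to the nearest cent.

TC* ≈ $832,864.35

Holding cost per unit per year at price C is H = 0.25·C.
Evaluate total cost at each tier's feasible EOQ or, if the EOQ is below the tier, at the tier's minimum quantity.
Tier 1 ($21.10): EOQ = 1802.1 exceeds tier's upper bound 1199, so this tier is dominated.
EOQ at $18.24 = 1938.3 (feasible in tier 2): TC = 49,800×$18.24 + (49,800/1938.3)×172 + (1938.3/2)×0.25×$18.24 = $917,190.45.
EOQ at $16.54 = 2035.4 < 3100, so use break Q=3100: TC = 49,800×$16.54 + (49,800/3100.0)×172 + (3100.0/2)×0.25×$16.54 = $832,864.35.
Lowest total cost among the candidates is at Q = 3100.0.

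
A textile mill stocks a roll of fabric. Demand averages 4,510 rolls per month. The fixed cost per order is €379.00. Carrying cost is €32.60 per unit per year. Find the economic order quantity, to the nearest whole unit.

Q* ≈ 1,122 rolls

Annual demand D = 4,510 × 12 = 54,120.
EOQ = √(2DS / H) = √(2 × 54,120 × 379 / 32.6).
= √(41,022,960 / 32.6) = √1,258,373.0061 ≈ 1121.772.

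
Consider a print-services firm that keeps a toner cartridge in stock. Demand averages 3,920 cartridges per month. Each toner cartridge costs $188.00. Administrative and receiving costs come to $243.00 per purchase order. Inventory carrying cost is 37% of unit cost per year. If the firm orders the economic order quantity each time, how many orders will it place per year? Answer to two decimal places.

Annual demand D = 3,920 × 12 = 47,040.
Holding cost H = 0.37 × $188.00 = $69.5600 per unit per year.
The optimal lot size = √(2DS/H) = √(2 × 47,040 × 243 / 69.56) ≈ 573.29.
Orders per year = D / Q* = 47,040 / 573.29 ≈ 82.053.

N ≈ 82.05 orders per year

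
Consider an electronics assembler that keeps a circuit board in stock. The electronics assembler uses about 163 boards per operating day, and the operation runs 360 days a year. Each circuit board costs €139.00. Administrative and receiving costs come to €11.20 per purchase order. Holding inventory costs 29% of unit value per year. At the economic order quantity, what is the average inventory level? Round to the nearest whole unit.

Average inventory ≈ 90 boards

Annual demand D = 163 × 360 = 58,680.
Holding cost H = 0.29 × €139.00 = €40.3100 per unit per year.
The optimal lot size = √(2DS/H) = √(2 × 58,680 × 11.2 / 40.31) ≈ 180.58.
Average inventory = Q*/2 ≈ 180.58 / 2 = 90.289.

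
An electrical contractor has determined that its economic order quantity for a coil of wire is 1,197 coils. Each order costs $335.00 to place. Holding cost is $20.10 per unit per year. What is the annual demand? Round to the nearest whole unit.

D ≈ 42,984 coils per year

Invert the EOQ relation Q*² = 2DS/H.
From Q* = √(2DS/H): D = Q*²H / (2S) = 1,197² × 20.1 / (2 × 335) = 42984.270.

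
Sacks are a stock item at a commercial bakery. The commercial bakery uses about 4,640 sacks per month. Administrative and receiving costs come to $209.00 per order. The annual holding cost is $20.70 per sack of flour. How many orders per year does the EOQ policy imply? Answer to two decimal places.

Annual demand D = 4,640 × 12 = 55,680.
EOQ = √(2DS/H) = √(2 × 55,680 × 209 / 20.7) ≈ 1060.36.
Orders per year = D / Q* = 55,680 / 1060.36 ≈ 52.511.

N ≈ 52.51 orders per year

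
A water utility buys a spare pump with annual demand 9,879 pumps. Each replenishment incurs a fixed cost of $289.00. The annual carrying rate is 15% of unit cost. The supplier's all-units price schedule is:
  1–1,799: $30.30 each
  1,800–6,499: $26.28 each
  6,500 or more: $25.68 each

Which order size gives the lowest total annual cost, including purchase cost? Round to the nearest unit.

Q* ≈ 1,800 pumps

Holding cost per unit per year at price C is H = 0.15·C.
Evaluate total cost at each tier's feasible EOQ or, if the EOQ is below the tier, at the tier's minimum quantity.
EOQ at $30.30 = 1120.9 (feasible in tier 1): TC = 9,879×$30.30 + (9,879/1120.9)×289 + (1120.9/2)×0.15×$30.30 = $304,428.03.
EOQ at $26.28 = 1203.5 < 1800, so use break Q=1800: TC = 9,879×$26.28 + (9,879/1800.0)×289 + (1800.0/2)×0.15×$26.28 = $264,754.05.
EOQ at $25.68 = 1217.5 < 6500, so use break Q=6500: TC = 9,879×$25.68 + (9,879/6500.0)×289 + (6500.0/2)×0.15×$25.68 = $266,650.96.
Lowest total cost is $264,754.05 at Q = 1800.0.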